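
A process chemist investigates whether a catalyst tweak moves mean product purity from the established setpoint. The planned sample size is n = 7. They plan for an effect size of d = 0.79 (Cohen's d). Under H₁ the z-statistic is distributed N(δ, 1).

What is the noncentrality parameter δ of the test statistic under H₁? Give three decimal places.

The noncentrality parameter scales effect size by the design's sample-size factor: δ = d·√n = 0.79 × √7 = 2.0901

δ ≈ 2.090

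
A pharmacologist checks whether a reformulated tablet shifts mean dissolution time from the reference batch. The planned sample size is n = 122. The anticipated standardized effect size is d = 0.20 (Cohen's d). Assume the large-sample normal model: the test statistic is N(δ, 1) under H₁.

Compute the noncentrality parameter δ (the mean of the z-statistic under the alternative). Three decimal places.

The noncentrality parameter scales effect size by the design's sample-size factor: δ = d·√n = 0.20 × √122 = 2.2091

δ ≈ 2.209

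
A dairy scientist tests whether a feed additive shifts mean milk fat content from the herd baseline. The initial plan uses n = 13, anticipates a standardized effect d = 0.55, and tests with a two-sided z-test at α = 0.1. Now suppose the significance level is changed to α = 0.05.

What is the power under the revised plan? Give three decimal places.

δ = d·√n = 0.55 × √13 = 1.9831 (unchanged). New critical value: z_{0.025} = 1.960.
Revised power = Φ(δ − 1.960) + Φ(−δ − 1.960) = Φ(0.023) + Φ(-3.943) = 0.5092 + 0.0000 = 0.5093.

Power ≈ 0.509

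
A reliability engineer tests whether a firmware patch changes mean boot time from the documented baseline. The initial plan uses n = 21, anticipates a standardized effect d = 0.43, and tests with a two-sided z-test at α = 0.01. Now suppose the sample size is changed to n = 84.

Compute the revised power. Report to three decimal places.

Power ≈ 0.914

With n = 84: δ = d·√n = 0.43 × √84 = 3.9410. Critical value z_{0.005} = 2.576.
Revised power = Φ(δ − 2.576) + Φ(−δ − 2.576) = Φ(1.365) + Φ(-6.517) = 0.9139 + 0.0000 = 0.9139.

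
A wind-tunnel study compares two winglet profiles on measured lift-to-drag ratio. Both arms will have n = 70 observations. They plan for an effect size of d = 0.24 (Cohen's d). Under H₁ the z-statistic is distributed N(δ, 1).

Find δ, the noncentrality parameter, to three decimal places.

The noncentrality parameter scales effect size by the design's sample-size factor: δ = d·√(n/2) = 0.24 × √(70/2) = 1.4199

δ ≈ 1.420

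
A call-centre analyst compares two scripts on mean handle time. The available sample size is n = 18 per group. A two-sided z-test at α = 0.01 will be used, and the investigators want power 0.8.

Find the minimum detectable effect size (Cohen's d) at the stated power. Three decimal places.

d ≈ 1.139

Required noncentrality: δ = z_{0.005} + z_{0.20} = 2.576 + 0.842 = 3.417.
(The second rejection-region term Φ(−δ − z_{α/2}) is negligible and dropped.)
δ = d·√(n/2) ⇒ d = δ/√(n/2) = 3.417/√(18/2) = 1.1392.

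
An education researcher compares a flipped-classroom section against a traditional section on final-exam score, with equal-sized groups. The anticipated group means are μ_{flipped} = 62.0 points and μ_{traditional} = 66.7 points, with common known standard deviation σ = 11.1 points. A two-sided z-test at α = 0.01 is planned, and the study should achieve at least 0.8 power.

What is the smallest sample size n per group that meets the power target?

Standardized effect: d = |μ_{flipped} − μ_{traditional}| / σ = |62.0 − 66.7| / 11.1 = 0.4234
For power 0.8 need Φ(δ − z_{0.005}) = 0.8, so δ = z_{0.005} + z_{0.20} = 2.576 + 0.842 = 3.417.
(Ignoring the negligible lower-tail rejection probability gives the usual closed-form inversion.)
δ = d·√(n/2) ⇒ n = 2(δ/d)² = 2 × (3.417 / 0.4234)² = 130.28.
Rounding up, n = 131 per group.

n = 131 per group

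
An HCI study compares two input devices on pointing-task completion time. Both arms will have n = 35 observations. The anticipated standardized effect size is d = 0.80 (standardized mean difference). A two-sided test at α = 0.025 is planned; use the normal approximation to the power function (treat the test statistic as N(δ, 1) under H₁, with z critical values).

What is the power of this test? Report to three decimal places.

Noncentrality parameter: λ = d·√(n/2) = 0.80 × √(35/2) = 3.3466
Critical value for a two-sided test at α = 0.025: z_{α/2} = 2.241.
Power = Φ(λ − 2.241) + Φ(−λ − 2.241) = Φ(1.105) + Φ(-5.588) = 0.8655 + 0.0000 = 0.8655.

Power ≈ 0.865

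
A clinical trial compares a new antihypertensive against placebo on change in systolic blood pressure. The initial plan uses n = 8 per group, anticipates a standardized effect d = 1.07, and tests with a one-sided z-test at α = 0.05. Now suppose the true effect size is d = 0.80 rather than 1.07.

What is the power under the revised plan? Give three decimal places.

Power ≈ 0.482

With d = 0.80: δ = d·√(n/2) = 0.80 × √(8/2) = 1.6000. Critical value z_{0.05} = 1.645.
Revised power = Φ(δ − 1.645) = Φ(-0.045) = 0.4821.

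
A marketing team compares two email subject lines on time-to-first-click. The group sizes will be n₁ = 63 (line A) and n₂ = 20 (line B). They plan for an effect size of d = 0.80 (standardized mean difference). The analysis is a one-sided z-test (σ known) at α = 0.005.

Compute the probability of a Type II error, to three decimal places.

β ≈ 0.294

Noncentrality parameter: δ = d / √(1/n₁ + 1/n₂) = 0.80 / √(1/63 + 1/20) = 3.1170
One-sided α = 0.005 → critical value z_{0.005} = 2.576.
Power = Φ(δ − 2.576) = Φ(0.541) = 0.7058.
Type II error: β = 1 − power = 1 − 0.7058 = 0.2942.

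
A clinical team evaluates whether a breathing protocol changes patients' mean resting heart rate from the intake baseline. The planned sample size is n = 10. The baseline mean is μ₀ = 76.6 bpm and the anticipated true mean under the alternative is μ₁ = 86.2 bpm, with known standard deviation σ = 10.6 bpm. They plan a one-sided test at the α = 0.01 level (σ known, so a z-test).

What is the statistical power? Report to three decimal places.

Standardized effect: d = |μ₁ − μ₀| / σ = |86.2 − 76.6| / 10.6 = 0.9057
Noncentrality parameter: δ = d·√n = 0.9057 × √10 = 2.8639
Critical value for a one-sided test at α = 0.01: z_α = 2.326.
Power = Φ(δ − 2.326) = Φ(0.538) = 0.7046.

Power ≈ 0.705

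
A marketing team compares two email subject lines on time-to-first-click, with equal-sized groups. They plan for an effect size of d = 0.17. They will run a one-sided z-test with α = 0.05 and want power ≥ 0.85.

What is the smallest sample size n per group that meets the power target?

n = 498 per group

Set Φ(δ − 1.645) = 0.85; then δ − 1.645 = Φ⁻¹(0.85) = 1.036, giving δ = 2.681.
δ = d·√(n/2) ⇒ n = 2(δ/d)² = 2 × (2.681 / 0.17)² = 497.53.
Round up to the next whole unit.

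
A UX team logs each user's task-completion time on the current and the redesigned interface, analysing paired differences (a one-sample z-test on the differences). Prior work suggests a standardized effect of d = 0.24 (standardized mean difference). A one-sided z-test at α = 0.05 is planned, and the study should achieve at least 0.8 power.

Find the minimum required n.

n = 108

Set Φ(δ − 1.645) = 0.8; then δ − 1.645 = Φ⁻¹(0.8) = 0.842, giving δ = 2.486.
δ = d·√n ⇒ n = (δ/d)² = (2.486 / 0.24)² = 107.34.
Rounding up, n = 108.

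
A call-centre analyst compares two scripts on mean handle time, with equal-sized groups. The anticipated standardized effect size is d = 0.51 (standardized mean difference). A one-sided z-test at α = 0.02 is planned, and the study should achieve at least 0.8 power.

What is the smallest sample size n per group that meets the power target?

For power 0.8 need Φ(δ − z_{0.02}) = 0.8, so δ = z_{0.02} + z_{0.20} = 2.054 + 0.842 = 2.895.
δ = d·√(n/2) ⇒ n = 2(δ/d)² = 2 × (2.895 / 0.51)² = 64.46.
Round up to the next whole unit.

n = 65 per group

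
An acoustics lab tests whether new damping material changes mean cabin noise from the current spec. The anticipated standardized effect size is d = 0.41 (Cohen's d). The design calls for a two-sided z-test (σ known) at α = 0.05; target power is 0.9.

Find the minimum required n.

n = 63

Set Φ(δ − 1.960) = 0.9; then δ − 1.960 = Φ⁻¹(0.9) = 1.282, giving δ = 3.242.
(For δ > 0 the lower-tail rejection region contributes negligibly to power, so the one-term inversion is standard.)
δ = d·√n ⇒ n = (δ/d)² = (3.242 / 0.41)² = 62.51.
Round up to the next whole unit.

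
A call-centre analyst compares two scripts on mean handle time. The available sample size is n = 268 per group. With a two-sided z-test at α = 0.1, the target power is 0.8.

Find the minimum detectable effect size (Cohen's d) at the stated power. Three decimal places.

d ≈ 0.215

Need Φ(δ − 1.645) = 0.8, so δ = 1.645 + 0.842 = 2.486.
(The second rejection-region term Φ(−δ − z_{α/2}) is negligible and dropped.)
δ = d·√(n/2) ⇒ d = δ/√(n/2) = 2.486/√(268/2) = 0.2148.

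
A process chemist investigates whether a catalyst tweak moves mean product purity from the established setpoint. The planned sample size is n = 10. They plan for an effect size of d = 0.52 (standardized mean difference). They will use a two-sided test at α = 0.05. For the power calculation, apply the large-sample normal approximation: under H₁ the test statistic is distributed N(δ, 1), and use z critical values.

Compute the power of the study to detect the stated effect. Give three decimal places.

Power ≈ 0.376

Noncentrality parameter: δ = d·√n = 0.52 × √10 = 1.6444
Critical value for a two-sided test at α = 0.05: z_{α/2} = 1.960.
Power = Φ(δ − 1.960) + Φ(−δ − 1.960) = Φ(-0.316) + Φ(-3.604) = 0.3762 + 0.0002 = 0.3763.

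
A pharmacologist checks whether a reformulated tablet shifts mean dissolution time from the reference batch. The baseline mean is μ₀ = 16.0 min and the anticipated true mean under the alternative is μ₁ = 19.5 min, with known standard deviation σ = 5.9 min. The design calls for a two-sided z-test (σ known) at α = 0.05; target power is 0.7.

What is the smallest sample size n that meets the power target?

Standardized effect: d = |μ₁ − μ₀| / σ = |19.5 − 16.0| / 5.9 = 0.5932
Set Φ(δ − 1.960) = 0.7; then δ − 1.960 = Φ⁻¹(0.7) = 0.524, giving δ = 2.484.
(The Φ(−δ − z_{α/2}) term is vanishingly small for δ > 0 and is dropped in the standard sample-size formula.)
δ = d·√n ⇒ n = (δ/d)² = (2.484 / 0.5932)² = 17.54.
Rounding up, n = 18.

n = 18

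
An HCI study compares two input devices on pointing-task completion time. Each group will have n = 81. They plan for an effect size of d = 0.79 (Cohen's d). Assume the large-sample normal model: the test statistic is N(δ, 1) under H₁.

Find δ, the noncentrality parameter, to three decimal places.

δ ≈ 5.028

δ = d·√(n/2) = 0.79 × √(81/2) = 5.0275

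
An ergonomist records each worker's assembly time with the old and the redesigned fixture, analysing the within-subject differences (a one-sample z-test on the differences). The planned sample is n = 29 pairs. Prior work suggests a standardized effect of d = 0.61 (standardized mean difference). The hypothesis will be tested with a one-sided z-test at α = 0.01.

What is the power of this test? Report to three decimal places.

Noncentrality parameter: δ = d·√n = 0.61 × √29 = 3.2850
One-sided α = 0.01 → critical value z_{0.01} = 2.326.
Power = Φ(δ − 2.326) = Φ(0.959) = 0.8311.

Power ≈ 0.831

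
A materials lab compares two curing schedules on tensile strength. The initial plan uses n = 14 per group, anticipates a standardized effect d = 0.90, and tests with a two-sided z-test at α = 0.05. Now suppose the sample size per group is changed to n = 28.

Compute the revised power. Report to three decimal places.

With n = 28 per group: δ = d·√(n/2) = 0.90 × √(28/2) = 3.3675. Critical value z_{0.025} = 1.960.
Revised power = Φ(δ − 1.960) + Φ(−δ − 1.960) = Φ(1.408) + Φ(-5.327) = 0.9204 + 0.0000 = 0.9204.

Power ≈ 0.920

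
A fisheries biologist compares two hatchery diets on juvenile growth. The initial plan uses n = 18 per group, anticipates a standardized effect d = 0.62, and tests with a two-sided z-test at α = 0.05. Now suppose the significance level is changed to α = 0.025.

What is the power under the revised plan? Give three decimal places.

Power ≈ 0.351

δ = d·√(n/2) = 0.62 × √(18/2) = 1.8600 (unchanged). New critical value: z_{0.0125} = 2.241.
Revised power = Φ(δ − 2.241) + Φ(−δ − 2.241) = Φ(-0.381) + Φ(-4.101) = 0.3515 + 0.0000 = 0.3515.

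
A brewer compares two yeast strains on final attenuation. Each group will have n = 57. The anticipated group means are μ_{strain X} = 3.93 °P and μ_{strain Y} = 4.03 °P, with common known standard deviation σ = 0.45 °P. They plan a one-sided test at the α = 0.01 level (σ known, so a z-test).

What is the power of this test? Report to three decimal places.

Standardized effect: d = |μ_{strain X} − μ_{strain Y}| / σ = |3.93 − 4.03| / 0.45 = 0.2222
Noncentrality parameter: δ = d·√(n/2) = 0.2222 × √(57/2) = 1.1863
Critical value for a one-sided test at α = 0.01: z_α = 2.326.
Power = Φ(δ − 2.326) = Φ(-1.140) = 0.1271.

Power ≈ 0.127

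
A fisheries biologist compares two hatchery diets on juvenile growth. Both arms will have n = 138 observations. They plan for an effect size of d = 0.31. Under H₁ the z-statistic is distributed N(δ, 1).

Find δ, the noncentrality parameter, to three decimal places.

δ ≈ 2.575

δ = d·√(n/2) = 0.31 × √(138/2) = 2.5751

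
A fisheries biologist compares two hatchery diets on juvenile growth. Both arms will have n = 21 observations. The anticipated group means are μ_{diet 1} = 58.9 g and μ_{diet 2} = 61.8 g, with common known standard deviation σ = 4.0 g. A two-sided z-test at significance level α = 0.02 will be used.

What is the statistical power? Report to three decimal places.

Power ≈ 0.509

Standardized effect: d = |μ_{diet 1} − μ_{diet 2}| / σ = |58.9 − 61.8| / 4.0 = 0.7250
Noncentrality parameter: δ = d·√(n/2) = 0.7250 × √(21/2) = 2.3493
Two-sided α = 0.02 → critical value z_{0.01} = 2.326.
Power = Φ(δ − 2.326) + Φ(−δ − 2.326) = Φ(0.023) + Φ(-4.676) = 0.5091 + 0.0000 = 0.5091.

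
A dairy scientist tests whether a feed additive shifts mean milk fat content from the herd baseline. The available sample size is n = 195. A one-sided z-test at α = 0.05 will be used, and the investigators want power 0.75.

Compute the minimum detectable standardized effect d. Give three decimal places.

d ≈ 0.166

Required noncentrality: δ = z_{0.05} + z_{0.25} = 1.645 + 0.674 = 2.319.
δ = d·√n ⇒ d = δ/√n = 2.319/√195 = 0.1661.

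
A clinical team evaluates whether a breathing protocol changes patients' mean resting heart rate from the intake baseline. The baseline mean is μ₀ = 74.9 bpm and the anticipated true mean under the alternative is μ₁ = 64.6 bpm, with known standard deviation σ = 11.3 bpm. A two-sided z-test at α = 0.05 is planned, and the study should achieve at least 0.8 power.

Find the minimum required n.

Standardized effect: d = |μ₁ − μ₀| / σ = |64.6 − 74.9| / 11.3 = 0.9115
For power 0.8 need Φ(δ − z_{0.025}) = 0.8, so δ = z_{0.025} + z_{0.20} = 1.960 + 0.842 = 2.802.
(For δ > 0 the lower-tail rejection region contributes negligibly to power, so the one-term inversion is standard.)
δ = d·√n ⇒ n = (δ/d)² = (2.802 / 0.9115)² = 9.45.
Rounding up, n = 10.

n = 10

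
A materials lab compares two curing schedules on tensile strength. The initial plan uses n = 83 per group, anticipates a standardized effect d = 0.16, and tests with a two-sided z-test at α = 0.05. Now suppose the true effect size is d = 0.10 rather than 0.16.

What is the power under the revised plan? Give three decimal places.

With d = 0.10: δ = d·√(n/2) = 0.10 × √(83/2) = 0.6442. Critical value z_{0.025} = 1.960.
Revised power = Φ(δ − 1.960) + Φ(−δ − 1.960) = Φ(-1.316) + Φ(-2.604) = 0.0941 + 0.0046 = 0.0987.

Power ≈ 0.099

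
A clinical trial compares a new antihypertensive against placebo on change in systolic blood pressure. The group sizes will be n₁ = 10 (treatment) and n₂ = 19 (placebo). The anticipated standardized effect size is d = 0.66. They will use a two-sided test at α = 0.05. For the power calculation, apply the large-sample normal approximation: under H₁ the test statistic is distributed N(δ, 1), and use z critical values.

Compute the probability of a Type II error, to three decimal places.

β ≈ 0.607

Noncentrality parameter: δ = d / √(1/n₁ + 1/n₂) = 0.66 / √(1/10 + 1/19) = 1.6894
Two-sided α = 0.05 → critical value z_{0.025} = 1.960.
Power = Φ(δ − 1.960) + Φ(−δ − 1.960) = Φ(-0.271) + Φ(-3.649) = 0.3933 + 0.0001 = 0.3935.
Type II error: β = 1 − power = 1 − 0.3935 = 0.6065.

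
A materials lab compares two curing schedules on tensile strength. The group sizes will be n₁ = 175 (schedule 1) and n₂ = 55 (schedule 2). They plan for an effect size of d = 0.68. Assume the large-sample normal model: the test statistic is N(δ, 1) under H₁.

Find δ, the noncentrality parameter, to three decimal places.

δ = d / √(1/n₁ + 1/n₂) = 0.68 / √(1/175 + 1/55) = 4.3989

δ ≈ 4.399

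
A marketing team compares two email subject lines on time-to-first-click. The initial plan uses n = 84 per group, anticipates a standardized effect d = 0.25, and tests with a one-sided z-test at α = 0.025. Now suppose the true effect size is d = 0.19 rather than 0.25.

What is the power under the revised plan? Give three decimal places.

Power ≈ 0.233

With d = 0.19: δ = d·√(n/2) = 0.19 × √(84/2) = 1.2313. Critical value z_{0.025} = 1.960.
Revised power = P(Z > 1.960 − δ) = Φ(-0.729) = 0.2331.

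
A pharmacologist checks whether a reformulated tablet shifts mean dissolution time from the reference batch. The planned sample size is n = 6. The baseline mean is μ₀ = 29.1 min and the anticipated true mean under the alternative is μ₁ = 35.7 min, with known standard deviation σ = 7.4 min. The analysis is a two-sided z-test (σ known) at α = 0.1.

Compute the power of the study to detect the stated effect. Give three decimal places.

Standardized effect: d = |μ₁ − μ₀| / σ = |35.7 − 29.1| / 7.4 = 0.8919
Noncentrality parameter: δ = d·√n = 0.8919 × √6 = 2.1847
Two-sided α = 0.1 → critical value z_{0.05} = 1.645.
Power = Φ(δ − 1.645) + Φ(−δ − 1.645) = Φ(0.540) + Φ(-3.830) = 0.7053 + 0.0001 = 0.7054.

Power ≈ 0.705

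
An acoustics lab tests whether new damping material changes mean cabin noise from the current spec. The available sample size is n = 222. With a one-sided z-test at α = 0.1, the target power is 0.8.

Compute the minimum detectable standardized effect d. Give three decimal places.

Need Φ(δ − 1.282) = 0.8, so δ = 1.282 + 0.842 = 2.123.
δ = d·√n ⇒ d = δ/√n = 2.123/√222 = 0.1425.

d ≈ 0.142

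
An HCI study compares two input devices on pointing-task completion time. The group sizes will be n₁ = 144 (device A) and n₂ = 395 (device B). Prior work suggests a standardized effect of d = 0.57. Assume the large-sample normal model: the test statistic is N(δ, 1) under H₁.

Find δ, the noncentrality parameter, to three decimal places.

δ = d / √(1/n₁ + 1/n₂) = 0.57 / √(1/144 + 1/395) = 5.8554

δ ≈ 5.855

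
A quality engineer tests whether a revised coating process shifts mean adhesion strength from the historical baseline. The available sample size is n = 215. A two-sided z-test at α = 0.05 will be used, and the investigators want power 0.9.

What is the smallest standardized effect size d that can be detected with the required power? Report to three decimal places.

d ≈ 0.221

Required noncentrality: δ = z_{0.025} + z_{0.10} = 1.960 + 1.282 = 3.242.
(The second rejection-region term Φ(−δ − z_{α/2}) is negligible and dropped.)
δ = d·√n ⇒ d = δ/√n = 3.242/√215 = 0.2211.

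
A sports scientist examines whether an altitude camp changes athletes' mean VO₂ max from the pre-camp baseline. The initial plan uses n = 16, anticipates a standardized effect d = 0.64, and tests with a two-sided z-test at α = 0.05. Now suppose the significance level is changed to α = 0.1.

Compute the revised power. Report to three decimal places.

Power ≈ 0.820

δ = d·√n = 0.64 × √16 = 2.5600 (unchanged). New critical value: z_{0.05} = 1.645.
Revised power = Φ(δ − 1.645) + Φ(−δ − 1.645) = Φ(0.915) + Φ(-4.205) = 0.8199 + 0.0000 = 0.8200.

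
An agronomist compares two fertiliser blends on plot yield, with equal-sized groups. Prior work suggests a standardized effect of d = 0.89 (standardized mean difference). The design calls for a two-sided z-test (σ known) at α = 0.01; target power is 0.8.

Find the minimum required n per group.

For power 0.8 need Φ(δ − z_{0.005}) = 0.8, so δ = z_{0.005} + z_{0.20} = 2.576 + 0.842 = 3.417.
(The Φ(−δ − z_{α/2}) term is vanishingly small for δ > 0 and is dropped in the standard sample-size formula.)
δ = d·√(n/2) ⇒ n = 2(δ/d)² = 2 × (3.417 / 0.89)² = 29.49.
Rounding up, n = 30 per group.

n = 30 per group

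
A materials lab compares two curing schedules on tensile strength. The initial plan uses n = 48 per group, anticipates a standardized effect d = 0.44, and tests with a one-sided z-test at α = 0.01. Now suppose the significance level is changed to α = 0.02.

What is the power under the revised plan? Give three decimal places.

Power ≈ 0.541

δ = d·√(n/2) = 0.44 × √(48/2) = 2.1556 (unchanged). New critical value: z_{0.02} = 2.054.
Revised power = Φ(δ − 2.054) = Φ(0.102) = 0.5405.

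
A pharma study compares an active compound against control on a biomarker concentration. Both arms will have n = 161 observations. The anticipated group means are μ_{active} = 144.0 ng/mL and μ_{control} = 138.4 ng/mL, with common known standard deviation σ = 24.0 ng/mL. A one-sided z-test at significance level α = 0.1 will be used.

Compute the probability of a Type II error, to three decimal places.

β ≈ 0.208

Standardized effect: d = |μ_{active} − μ_{control}| / σ = |144.0 − 138.4| / 24.0 = 0.2333
Noncentrality parameter: δ = d·√(n/2) = 0.2333 × √(161/2) = 2.0935
Critical value for a one-sided test at α = 0.1: z_α = 1.282.
Power = Φ(δ − 1.282) = Φ(0.812) = 0.7916.
Type II error: β = 1 − power = 1 − 0.7916 = 0.2084.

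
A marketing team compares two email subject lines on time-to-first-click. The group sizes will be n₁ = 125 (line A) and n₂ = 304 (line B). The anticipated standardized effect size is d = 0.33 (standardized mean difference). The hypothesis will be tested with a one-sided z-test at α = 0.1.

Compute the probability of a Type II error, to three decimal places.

β ≈ 0.034

Noncentrality parameter: λ = d / √(1/n₁ + 1/n₂) = 0.33 / √(1/125 + 1/304) = 3.1058
One-sided α = 0.1 → critical value z_{0.1} = 1.282.
Power = P(Z > 1.282 − λ) = Φ(1.824) = 0.9659.
Type II error: β = 1 − power = 1 − 0.9659 = 0.0341.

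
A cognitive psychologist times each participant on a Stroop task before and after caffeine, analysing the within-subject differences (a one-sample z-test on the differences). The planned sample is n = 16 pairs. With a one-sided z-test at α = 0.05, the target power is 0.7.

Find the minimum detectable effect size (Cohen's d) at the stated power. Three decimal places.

d ≈ 0.542

Need Φ(δ − 1.645) = 0.7, so δ = 1.645 + 0.524 = 2.169.
δ = d·√n ⇒ d = δ/√n = 2.169/√16 = 0.5423.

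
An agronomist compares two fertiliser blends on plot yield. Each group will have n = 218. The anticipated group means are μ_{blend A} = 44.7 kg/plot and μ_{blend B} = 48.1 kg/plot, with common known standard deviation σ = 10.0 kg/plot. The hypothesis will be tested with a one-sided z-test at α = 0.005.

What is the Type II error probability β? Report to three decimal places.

Standardized effect: d = |μ_{blend A} − μ_{blend B}| / σ = |44.7 − 48.1| / 10.0 = 0.3400
Noncentrality parameter: δ = d·√(n/2) = 0.3400 × √(218/2) = 3.5497
One-sided α = 0.005 → critical value z_{0.005} = 2.576.
Power = Φ(δ − 2.576) = Φ(0.974) = 0.8349.
Type II error: β = 1 − power = 1 − 0.8349 = 0.1651.

β ≈ 0.165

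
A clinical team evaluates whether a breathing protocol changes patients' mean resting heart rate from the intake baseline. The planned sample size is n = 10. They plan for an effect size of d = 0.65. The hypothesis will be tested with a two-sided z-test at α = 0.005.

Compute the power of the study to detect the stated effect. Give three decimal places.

Power ≈ 0.226

Noncentrality parameter: δ = d·√n = 0.65 × √10 = 2.0555
Two-sided α = 0.005 → critical value z_{0.0025} = 2.807.
Power = Φ(δ − 2.807) + Φ(−δ − 2.807) = Φ(-0.752) + Φ(-4.863) = 0.2262 + 0.0000 = 0.2262.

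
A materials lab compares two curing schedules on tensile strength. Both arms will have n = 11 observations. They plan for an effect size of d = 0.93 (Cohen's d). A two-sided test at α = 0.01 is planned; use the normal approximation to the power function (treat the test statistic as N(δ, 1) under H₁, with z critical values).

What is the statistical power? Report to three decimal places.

Noncentrality parameter: δ = d·√(n/2) = 0.93 × √(11/2) = 2.1810
Critical value for a two-sided test at α = 0.01: z_{α/2} = 2.576.
Power = Φ(δ − 2.576) + Φ(−δ − 2.576) = Φ(-0.395) + Φ(-4.757) = 0.3465 + 0.0000 = 0.3465.

Power ≈ 0.347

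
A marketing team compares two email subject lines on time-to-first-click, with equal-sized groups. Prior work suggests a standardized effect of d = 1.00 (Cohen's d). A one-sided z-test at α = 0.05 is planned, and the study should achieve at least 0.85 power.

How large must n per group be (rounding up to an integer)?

For power 0.85 need Φ(δ − z_{0.05}) = 0.85, so δ = z_{0.05} + z_{0.15} = 1.645 + 1.036 = 2.681.
δ = d·√(n/2) ⇒ n = 2(δ/d)² = 2 × (2.681 / 1.00)² = 14.38.
Rounding up, n = 15 per group.

n = 15 per group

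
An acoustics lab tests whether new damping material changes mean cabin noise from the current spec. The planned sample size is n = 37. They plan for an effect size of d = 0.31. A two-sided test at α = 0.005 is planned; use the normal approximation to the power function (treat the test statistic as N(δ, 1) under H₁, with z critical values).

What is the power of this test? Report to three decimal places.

Noncentrality parameter: δ = d·√n = 0.31 × √37 = 1.8857
Two-sided α = 0.005 → critical value z_{0.0025} = 2.807.
Power = Φ(δ − 2.807) + Φ(−δ − 2.807) = Φ(-0.921) + Φ(-4.693) = 0.1784 + 0.0000 = 0.1784.

Power ≈ 0.178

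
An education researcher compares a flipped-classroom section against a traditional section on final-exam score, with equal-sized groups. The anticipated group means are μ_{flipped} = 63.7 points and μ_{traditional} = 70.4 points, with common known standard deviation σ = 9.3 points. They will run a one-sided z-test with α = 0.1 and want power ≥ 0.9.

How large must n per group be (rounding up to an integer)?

Standardized effect: d = |μ_{flipped} − μ_{traditional}| / σ = |63.7 − 70.4| / 9.3 = 0.7204
For power 0.9 need Φ(δ − z_{0.1}) = 0.9, so δ = z_{0.1} + z_{0.10} = 1.282 + 1.282 = 2.563.
δ = d·√(n/2) ⇒ n = 2(δ/d)² = 2 × (2.563 / 0.7204)² = 25.32.
Rounding up, n = 26 per group.

n = 26 per group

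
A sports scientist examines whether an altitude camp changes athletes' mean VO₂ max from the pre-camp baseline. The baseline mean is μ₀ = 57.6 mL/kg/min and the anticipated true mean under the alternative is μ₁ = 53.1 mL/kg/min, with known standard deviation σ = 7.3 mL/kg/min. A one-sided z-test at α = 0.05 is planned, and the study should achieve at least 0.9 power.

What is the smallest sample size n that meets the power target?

Standardized effect: d = |μ₁ − μ₀| / σ = |53.1 − 57.6| / 7.3 = 0.6164
Set Φ(δ − 1.645) = 0.9; then δ − 1.645 = Φ⁻¹(0.9) = 1.282, giving δ = 2.926.
δ = d·√n ⇒ n = (δ/d)² = (2.926 / 0.6164)² = 22.54.
Round up to the next whole unit.

n = 23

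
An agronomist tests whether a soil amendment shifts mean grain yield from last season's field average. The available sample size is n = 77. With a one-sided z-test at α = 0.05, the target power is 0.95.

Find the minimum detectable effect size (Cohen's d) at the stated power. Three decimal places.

Need Φ(δ − 1.645) = 0.95, so δ = 1.645 + 1.645 = 3.290.
δ = d·√n ⇒ d = δ/√n = 3.290/√77 = 0.3749.

d ≈ 0.375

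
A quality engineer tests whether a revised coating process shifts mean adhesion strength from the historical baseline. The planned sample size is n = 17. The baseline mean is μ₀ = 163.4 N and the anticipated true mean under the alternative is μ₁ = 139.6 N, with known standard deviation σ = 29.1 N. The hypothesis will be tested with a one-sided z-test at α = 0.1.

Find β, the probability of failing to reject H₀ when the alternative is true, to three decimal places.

Standardized effect: d = |μ₁ − μ₀| / σ = |139.6 − 163.4| / 29.1 = 0.8179
Noncentrality parameter: δ = d·√n = 0.8179 × √17 = 3.3722
One-sided α = 0.1 → critical value z_{0.1} = 1.282.
Power = Φ(δ − 1.282) = Φ(2.091) = 0.9817.
Type II error: β = 1 − power = 1 − 0.9817 = 0.0183.

β ≈ 0.018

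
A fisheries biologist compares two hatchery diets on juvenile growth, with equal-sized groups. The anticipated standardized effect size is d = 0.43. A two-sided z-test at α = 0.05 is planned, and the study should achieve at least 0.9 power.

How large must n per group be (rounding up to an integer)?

n = 114 per group

Set Φ(δ − 1.960) = 0.9; then δ − 1.960 = Φ⁻¹(0.9) = 1.282, giving δ = 3.242.
(Ignoring the negligible lower-tail rejection probability gives the usual closed-form inversion.)
δ = d·√(n/2) ⇒ n = 2(δ/d)² = 2 × (3.242 / 0.43)² = 113.66.
Round up to the next whole unit.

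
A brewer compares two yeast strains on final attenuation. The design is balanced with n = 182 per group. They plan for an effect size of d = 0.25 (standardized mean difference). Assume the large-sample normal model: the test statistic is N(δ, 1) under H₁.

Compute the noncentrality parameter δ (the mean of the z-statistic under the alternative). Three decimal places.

The noncentrality parameter scales effect size by the design's sample-size factor: δ = d·√(n/2) = 0.25 × √(182/2) = 2.3848

δ ≈ 2.385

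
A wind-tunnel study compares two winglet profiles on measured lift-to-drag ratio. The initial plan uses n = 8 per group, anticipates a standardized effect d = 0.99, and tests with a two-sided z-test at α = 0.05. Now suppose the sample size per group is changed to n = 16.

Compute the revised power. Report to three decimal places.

Power ≈ 0.800

With n = 16 per group: δ = d·√(n/2) = 0.99 × √(16/2) = 2.8001. Critical value z_{0.025} = 1.960.
Revised power = Φ(δ − 1.960) + Φ(−δ − 1.960) = Φ(0.840) + Φ(-4.760) = 0.7996 + 0.0000 = 0.7996.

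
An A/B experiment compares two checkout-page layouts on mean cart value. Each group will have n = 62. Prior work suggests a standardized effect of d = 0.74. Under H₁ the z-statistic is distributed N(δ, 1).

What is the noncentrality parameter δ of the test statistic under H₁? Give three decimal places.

δ = d·√(n/2) = 0.74 × √(62/2) = 4.1201

δ ≈ 4.120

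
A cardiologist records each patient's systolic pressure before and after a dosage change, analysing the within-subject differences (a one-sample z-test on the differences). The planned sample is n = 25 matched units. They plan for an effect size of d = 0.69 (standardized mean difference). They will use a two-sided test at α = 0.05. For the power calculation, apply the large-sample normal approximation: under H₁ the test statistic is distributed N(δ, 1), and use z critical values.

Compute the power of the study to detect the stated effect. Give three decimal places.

Noncentrality parameter: δ = d·√n = 0.69 × √25 = 3.4500
Two-sided α = 0.05 → critical value z_{0.025} = 1.960.
Power = Φ(δ − 1.960) + Φ(−δ − 1.960) = Φ(1.490) + Φ(-5.410) = 0.9319 + 0.0000 = 0.9319.

Power ≈ 0.932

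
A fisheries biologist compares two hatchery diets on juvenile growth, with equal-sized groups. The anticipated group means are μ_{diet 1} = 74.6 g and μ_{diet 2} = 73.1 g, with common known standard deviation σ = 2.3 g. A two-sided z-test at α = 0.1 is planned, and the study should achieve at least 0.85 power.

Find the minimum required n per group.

Standardized effect: d = |μ_{diet 1} − μ_{diet 2}| / σ = |74.6 − 73.1| / 2.3 = 0.6522
For power 0.85 need Φ(δ − z_{0.05}) = 0.85, so δ = z_{0.05} + z_{0.15} = 1.645 + 1.036 = 2.681.
(The Φ(−δ − z_{α/2}) term is vanishingly small for δ > 0 and is dropped in the standard sample-size formula.)
δ = d·√(n/2) ⇒ n = 2(δ/d)² = 2 × (2.681 / 0.6522)² = 33.81.
Round up to the next whole unit.

n = 34 per group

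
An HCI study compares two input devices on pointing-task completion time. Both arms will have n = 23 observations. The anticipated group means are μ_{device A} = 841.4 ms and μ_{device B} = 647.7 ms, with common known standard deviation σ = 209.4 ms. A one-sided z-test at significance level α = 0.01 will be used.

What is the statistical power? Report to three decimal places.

Standardized effect: d = |μ_{device A} − μ_{device B}| / σ = |841.4 − 647.7| / 209.4 = 0.9250
Noncentrality parameter: δ = d·√(n/2) = 0.9250 × √(23/2) = 3.1369
One-sided α = 0.01 → critical value z_{0.01} = 2.326.
Power = P(Z > 2.326 − δ) = Φ(0.811) = 0.7912.

Power ≈ 0.791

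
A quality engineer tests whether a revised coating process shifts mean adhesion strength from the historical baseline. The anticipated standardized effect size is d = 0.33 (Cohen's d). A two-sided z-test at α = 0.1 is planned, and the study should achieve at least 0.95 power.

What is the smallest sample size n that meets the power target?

n = 100

For power 0.95 need Φ(δ − z_{0.05}) = 0.95, so δ = z_{0.05} + z_{0.05} = 1.645 + 1.645 = 3.290.
(Ignoring the negligible lower-tail rejection probability gives the usual closed-form inversion.)
δ = d·√n ⇒ n = (δ/d)² = (3.290 / 0.33)² = 99.38.
Rounding up, n = 100.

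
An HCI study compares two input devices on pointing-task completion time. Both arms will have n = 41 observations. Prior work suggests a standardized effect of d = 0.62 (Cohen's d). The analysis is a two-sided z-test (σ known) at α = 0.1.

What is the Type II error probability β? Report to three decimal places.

Noncentrality parameter: δ = d·√(n/2) = 0.62 × √(41/2) = 2.8072
Critical value for a two-sided test at α = 0.1: z_{α/2} = 1.645.
Power = Φ(δ − 1.645) + Φ(−δ − 1.645) = Φ(1.162) + Φ(-4.452) = 0.8774 + 0.0000 = 0.8775.
Type II error: β = 1 − power = 1 − 0.8775 = 0.1225.

β ≈ 0.123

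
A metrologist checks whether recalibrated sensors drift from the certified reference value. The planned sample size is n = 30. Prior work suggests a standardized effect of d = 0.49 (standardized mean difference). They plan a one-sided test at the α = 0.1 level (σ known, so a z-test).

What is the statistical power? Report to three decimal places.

Noncentrality parameter: δ = d·√n = 0.49 × √30 = 2.6838
One-sided α = 0.1 → critical value z_{0.1} = 1.282.
Power = Φ(δ − 1.282) = Φ(1.402) = 0.9196.

Power ≈ 0.920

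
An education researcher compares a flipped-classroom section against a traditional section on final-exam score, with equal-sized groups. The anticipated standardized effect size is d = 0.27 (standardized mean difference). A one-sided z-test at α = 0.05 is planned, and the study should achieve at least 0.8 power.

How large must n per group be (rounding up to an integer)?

For power 0.8 need Φ(δ − z_{0.05}) = 0.8, so δ = z_{0.05} + z_{0.20} = 1.645 + 0.842 = 2.486.
δ = d·√(n/2) ⇒ n = 2(δ/d)² = 2 × (2.486 / 0.27)² = 169.62.
Rounding up, n = 170 per group.

n = 170 per group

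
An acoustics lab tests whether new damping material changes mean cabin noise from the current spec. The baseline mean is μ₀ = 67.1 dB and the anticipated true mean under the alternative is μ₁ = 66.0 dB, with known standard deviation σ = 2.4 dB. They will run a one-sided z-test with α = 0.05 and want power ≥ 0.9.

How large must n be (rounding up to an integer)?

n = 41

Standardized effect: d = |μ₁ − μ₀| / σ = |66.0 − 67.1| / 2.4 = 0.4583
Set Φ(δ − 1.645) = 0.9; then δ − 1.645 = Φ⁻¹(0.9) = 1.282, giving δ = 2.926.
δ = d·√n ⇒ n = (δ/d)² = (2.926 / 0.4583)² = 40.77.
Round up to the next whole unit.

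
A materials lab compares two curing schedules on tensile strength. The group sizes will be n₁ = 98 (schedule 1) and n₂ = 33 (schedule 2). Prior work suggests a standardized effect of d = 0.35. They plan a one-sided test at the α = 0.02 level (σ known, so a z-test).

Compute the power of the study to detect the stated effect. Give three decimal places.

Noncentrality parameter: δ = d / √(1/n₁ + 1/n₂) = 0.35 / √(1/98 + 1/33) = 1.7390
One-sided α = 0.02 → critical value z_{0.02} = 2.054.
Power = P(Z > 2.054 − δ) = Φ(-0.315) = 0.3765.

Power ≈ 0.376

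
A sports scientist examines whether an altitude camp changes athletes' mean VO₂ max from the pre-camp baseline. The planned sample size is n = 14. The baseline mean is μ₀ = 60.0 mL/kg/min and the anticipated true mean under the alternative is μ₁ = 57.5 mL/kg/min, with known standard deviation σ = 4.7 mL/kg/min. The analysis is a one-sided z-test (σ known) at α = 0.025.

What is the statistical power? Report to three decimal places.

Power ≈ 0.512

Standardized effect: d = |μ₁ − μ₀| / σ = |57.5 − 60.0| / 4.7 = 0.5319
Noncentrality parameter: δ = d·√n = 0.5319 × √14 = 1.9902
Critical value for a one-sided test at α = 0.025: z_α = 1.960.
Power = Φ(δ − 1.960) = Φ(0.030) = 0.5121.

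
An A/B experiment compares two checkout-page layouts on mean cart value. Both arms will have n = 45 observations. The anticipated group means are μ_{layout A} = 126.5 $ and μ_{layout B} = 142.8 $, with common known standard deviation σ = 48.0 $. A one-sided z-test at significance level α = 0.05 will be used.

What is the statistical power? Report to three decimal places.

Power ≈ 0.486

Standardized effect: d = |μ_{layout A} − μ_{layout B}| / σ = |126.5 − 142.8| / 48.0 = 0.3396
Noncentrality parameter: δ = d·√(n/2) = 0.3396 × √(45/2) = 1.6108
Critical value for a one-sided test at α = 0.05: z_α = 1.645.
Power = Φ(δ − 1.645) = Φ(-0.034) = 0.4864.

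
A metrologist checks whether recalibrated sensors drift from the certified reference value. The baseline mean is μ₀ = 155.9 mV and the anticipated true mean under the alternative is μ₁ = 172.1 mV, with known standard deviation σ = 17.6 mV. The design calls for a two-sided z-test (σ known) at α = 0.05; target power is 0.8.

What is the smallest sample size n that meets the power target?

Standardized effect: d = |μ₁ − μ₀| / σ = |172.1 − 155.9| / 17.6 = 0.9205
For power 0.8 need Φ(δ − z_{0.025}) = 0.8, so δ = z_{0.025} + z_{0.20} = 1.960 + 0.842 = 2.802.
(For δ > 0 the lower-tail rejection region contributes negligibly to power, so the one-term inversion is standard.)
δ = d·√n ⇒ n = (δ/d)² = (2.802 / 0.9205)² = 9.26.
Rounding up, n = 10.

n = 10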